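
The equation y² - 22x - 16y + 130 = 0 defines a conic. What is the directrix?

Only y is squared. Complete the square in y: (y - 8)² = 22(x - 3).
Vertex (3, 8); 4p = 22 so p = 11/2. Opens right.
Directrix is the vertical line x = h − p = 3 − (11/2) = -5/2.

x = -5/2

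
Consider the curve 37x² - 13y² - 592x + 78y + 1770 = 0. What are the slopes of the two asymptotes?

√481/13 and -√481/13

Group the x- and y-terms: 37(x² - 16x) -13(y² - 6y) = -1770
Complete the square in x and y: 37(x - 8)² -13(y - 3)² = -1770 + 2368 - 117 = 481
Divide by 481: (x - 8)²/13 - (y - 3)²/37 = 1
Hyperbola, center (8, 3), transverse axis horizontal; a² = 13, b² = 37.
For a horizontal hyperbola the asymptotes have slope ±b/a.
Here that is ±√37/√13 = ±√481/13.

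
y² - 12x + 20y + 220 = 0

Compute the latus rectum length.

12

Only y is squared. Complete the square in y: (y + 10)² = 12(x - 10).
Vertex (10, -10); 4p = 12 so p = 3. Opens right.
Latus rectum length = |4p| = 12.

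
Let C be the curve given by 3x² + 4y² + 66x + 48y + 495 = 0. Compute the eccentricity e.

e = 1/2

Group the x- and y-terms: 3(x² + 22x) + 4(y² + 12y) = -495
3(x + 11)² + 4(y + 6)² = -495 + 363 + 144 = 12
Divide by 12: (x + 11)²/4 + (y + 6)²/3 = 1
Ellipse, center (-11, -6), major axis horizontal; a² = 4, b² = 3.
c² = a² - b² = 1, so c = 1.
e = c/a = 1/2.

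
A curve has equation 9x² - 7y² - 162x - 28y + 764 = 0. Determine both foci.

9(x² - 18x) -7(y² + 4y) = -764
9(x - 9)² -7(y + 2)² = -764 + 729 - 28 = -63
Divide through by -63 to get (y + 2)²/9 - (x - 9)²/7 = 1.
Hyperbola, center (9, -2), transverse axis vertical; a² = 9, b² = 7.
c² = a² + b² = 9 + 7 = 16, so c = 4.
Foci lie on the vertical axis through the center: (h, k ± c).

(9, -6) and (9, 2)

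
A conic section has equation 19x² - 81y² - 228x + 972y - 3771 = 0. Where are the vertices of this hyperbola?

(-3, 6) and (15, 6)

Collect terms: 19(x² - 12x) -81(y² - 12y) = 3771
Complete the square: 19(x - 6)² -81(y - 6)² = 3771 + 684 - 2916 = 1539
Divide by 1539: (x - 6)²/81 - (y - 6)²/19 = 1
Hyperbola, center (6, 6), transverse axis horizontal; a² = 81, b² = 19.
a = 9. Vertices at (h ± a, k).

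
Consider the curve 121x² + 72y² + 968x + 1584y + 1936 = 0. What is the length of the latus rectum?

Collect terms: 121(x² + 8x) + 72(y² + 22y) = -1936
Completing the square gives 121(x + 4)² + 72(y + 11)² = -1936 + 1936 + 8712 = 8712.
Divide by 8712: (x + 4)²/72 + (y + 11)²/121 = 1
Ellipse, center (-4, -11), major axis vertical; a² = 121, b² = 72.
Latus rectum length = 2b²/a = 2·72/11 = 144/11.

144/11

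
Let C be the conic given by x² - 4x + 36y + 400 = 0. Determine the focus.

Only x is squared. Complete the square in x: (x - 2)² = -36(y + 11).
Vertex (2, -11); 4p = -36 so p = -9. Opens down.
Focus is p units from the vertex along the axis: (h, k + p).

(2, -20)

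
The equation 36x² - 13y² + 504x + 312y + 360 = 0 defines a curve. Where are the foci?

Group: 36(x² + 14x) -13(y² - 24y) = -360
Complete the square: 36(x + 7)² -13(y - 12)² = -360 + 1764 - 1872 = -468
Dividing both sides by -468: (y - 12)²/36 - (x + 7)²/13 = 1
Hyperbola, center (-7, 12), transverse axis vertical; a² = 36, b² = 13.
c² = a² + b² = 36 + 13 = 49, so c = 7.
Foci lie on the vertical axis through the center: (h, k ± c).

(-7, 5) and (-7, 19)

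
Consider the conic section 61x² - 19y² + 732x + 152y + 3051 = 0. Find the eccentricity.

e = 4√305/61

Rearranging, 61(x² + 12x) -19(y² - 8y) = -3051.
Completing the square gives 61(x + 6)² -19(y - 4)² = -3051 + 2196 - 304 = -1159.
Divide by -1159: (y - 4)²/61 - (x + 6)²/19 = 1
Hyperbola, center (-6, 4), transverse axis vertical; a² = 61, b² = 19.
c² = a² + b² = 80, so c = 4√5.
e = c/a = 4√5/√61 = 4√305/61.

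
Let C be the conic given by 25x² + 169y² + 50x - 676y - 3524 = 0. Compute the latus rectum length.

Collect terms: 25(x² + 2x) + 169(y² - 4y) = 3524
Completing the square gives 25(x + 1)² + 169(y - 2)² = 3524 + 25 + 676 = 4225.
Divide through by 4225 to get (x + 1)²/169 + (y - 2)²/25 = 1.
Ellipse, center (-1, 2), major axis horizontal; a² = 169, b² = 25.
Latus rectum length = 2b²/a = 2·25/13 = 50/13.

50/13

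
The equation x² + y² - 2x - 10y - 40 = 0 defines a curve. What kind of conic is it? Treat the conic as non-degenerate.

No xy term. Coefficients of x² and y² are A = 1, C = 1.
A = C (same sign) ⇒ circle.

circle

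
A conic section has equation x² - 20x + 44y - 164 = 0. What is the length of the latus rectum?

Only x is squared. Complete the square in x: (x - 10)² = -44(y - 6).
Vertex (10, 6); 4p = -44 so p = -11. Opens down.
Latus rectum length = |4p| = 44.

44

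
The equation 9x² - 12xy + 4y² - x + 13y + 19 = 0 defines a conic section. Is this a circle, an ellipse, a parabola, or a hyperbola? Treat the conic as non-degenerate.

A = 9, B = -12, C = 4.
Discriminant B² − 4AC = (-12)² − 4·9·4 = 0.
B² − 4AC = 0 ⇒ parabola.

parabola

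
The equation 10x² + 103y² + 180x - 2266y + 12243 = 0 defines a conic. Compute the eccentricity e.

Group: 10(x² + 18x) + 103(y² - 22y) = -12243
Complete the square: 10(x + 9)² + 103(y - 11)² = -12243 + 810 + 12463 = 1030
Divide through by 1030 to get (x + 9)²/103 + (y - 11)²/10 = 1.
Ellipse, center (-9, 11), major axis horizontal; a² = 103, b² = 10.
c² = a² - b² = 93, so c = √93.
e = c/a = √93/√103 = √9579/103.

e = √9579/103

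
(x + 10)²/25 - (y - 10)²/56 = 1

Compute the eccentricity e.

Center (-10, 10). The positive term is the x-term, so the transverse axis is horizontal; a² = 25, b² = 56.
c² = a² + b² = 81, so c = 9.
e = c/a = 9/5.

e = 9/5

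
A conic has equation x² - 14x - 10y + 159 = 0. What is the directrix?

Only x is squared. Complete the square in x: (x - 7)² = 10(y - 11).
Vertex (7, 11); 4p = 10 so p = 5/2. Opens up.
Directrix is the horizontal line y = k − p = 11 − (5/2) = 17/2.

y = 17/2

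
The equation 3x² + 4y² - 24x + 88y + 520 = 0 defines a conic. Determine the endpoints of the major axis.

(2, -11) and (6, -11)

3(x² - 8x) + 4(y² + 22y) = -520
Complete the square in x and y: 3(x - 4)² + 4(y + 11)² = -520 + 48 + 484 = 12
Divide through by 12 to get (x - 4)²/4 + (y + 11)²/3 = 1.
Ellipse, center (4, -11), major axis horizontal; a² = 4, b² = 3.
a = 2. Vertices at (h ± a, k).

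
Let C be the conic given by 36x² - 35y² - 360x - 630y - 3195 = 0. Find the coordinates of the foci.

36(x² - 10x) -35(y² + 18y) = 3195
Complete the square in x and y: 36(x - 5)² -35(y + 9)² = 3195 + 900 - 2835 = 1260
Divide through by 1260 to get (x - 5)²/35 - (y + 9)²/36 = 1.
Hyperbola, center (5, -9), transverse axis horizontal; a² = 35, b² = 36.
c² = a² + b² = 35 + 36 = 71, so c = √71.
Foci lie on the horizontal axis through the center: (h ± c, k).

(5 - √71, -9) and (5 + √71, -9)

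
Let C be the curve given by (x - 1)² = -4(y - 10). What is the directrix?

y = 11

Vertex (1, 10); 4p = -4 so p = -1. Opens down.
Directrix is the horizontal line y = k − p = 10 − (-1) = 11.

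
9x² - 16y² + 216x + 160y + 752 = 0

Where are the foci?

(-17, 5) and (-7, 5)

Group the x- and y-terms: 9(x² + 24x) -16(y² - 10y) = -752
Completing the square gives 9(x + 12)² -16(y - 5)² = -752 + 1296 - 400 = 144.
Dividing both sides by 144: (x + 12)²/16 - (y - 5)²/9 = 1
Hyperbola, center (-12, 5), transverse axis horizontal; a² = 16, b² = 9.
c² = a² + b² = 16 + 9 = 25, so c = 5.
Foci lie on the horizontal axis through the center: (h ± c, k).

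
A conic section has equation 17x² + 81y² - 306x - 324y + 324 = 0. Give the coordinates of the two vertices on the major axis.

Group: 17(x² - 18x) + 81(y² - 4y) = -324
Completing the square gives 17(x - 9)² + 81(y - 2)² = -324 + 1377 + 324 = 1377.
Divide through by 1377 to get (x - 9)²/81 + (y - 2)²/17 = 1.
Ellipse, center (9, 2), major axis horizontal; a² = 81, b² = 17.
a = 9. Vertices at (h ± a, k).

(0, 2) and (18, 2)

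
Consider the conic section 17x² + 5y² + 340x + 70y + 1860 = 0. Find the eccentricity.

Rearranging, 17(x² + 20x) + 5(y² + 14y) = -1860.
Complete the square: 17(x + 10)² + 5(y + 7)² = -1860 + 1700 + 245 = 85
Dividing both sides by 85: (x + 10)²/5 + (y + 7)²/17 = 1
Ellipse, center (-10, -7), major axis vertical; a² = 17, b² = 5.
c² = a² - b² = 12, so c = 2√3.
e = c/a = 2√3/√17 = 2√51/17.

e = 2√51/17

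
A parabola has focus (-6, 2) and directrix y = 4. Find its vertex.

(-6, 3)

The vertex is the midpoint between the focus and the directrix along the axis of symmetry.
Axis is vertical (directrix is horizontal). Vertex y-coordinate = (2 + 4)/2 = 3; x-coordinate = -6.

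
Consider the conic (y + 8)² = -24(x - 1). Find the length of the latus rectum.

24

Vertex (1, -8); 4p = -24 so p = -6. Opens left.
Latus rectum length = |4p| = 24.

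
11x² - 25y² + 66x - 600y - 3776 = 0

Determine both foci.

(-9, -12) and (3, -12)

Group: 11(x² + 6x) -25(y² + 24y) = 3776
Complete the square: 11(x + 3)² -25(y + 12)² = 3776 + 99 - 3600 = 275
Divide by 275: (x + 3)²/25 - (y + 12)²/11 = 1
Hyperbola, center (-3, -12), transverse axis horizontal; a² = 25, b² = 11.
c² = a² + b² = 25 + 11 = 36, so c = 6.
Foci lie on the horizontal axis through the center: (h ± c, k).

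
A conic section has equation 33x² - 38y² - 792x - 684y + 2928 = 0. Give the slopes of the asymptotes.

33(x² - 24x) -38(y² + 18y) = -2928
Complete the square in x and y: 33(x - 12)² -38(y + 9)² = -2928 + 4752 - 3078 = -1254
Divide through by -1254 to get (y + 9)²/33 - (x - 12)²/38 = 1.
Hyperbola, center (12, -9), transverse axis vertical; a² = 33, b² = 38.
For a vertical hyperbola the asymptotes have slope ±a/b.
Here that is ±√33/√38 = ±√1254/38.

√1254/38 and -√1254/38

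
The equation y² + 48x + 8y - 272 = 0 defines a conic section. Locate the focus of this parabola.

(-6, -4)

Only y is squared. Complete the square in y: (y + 4)² = -48(x - 6).
Vertex (6, -4); 4p = -48 so p = -12. Opens left.
Focus is p units from the vertex along the axis: (h + p, k).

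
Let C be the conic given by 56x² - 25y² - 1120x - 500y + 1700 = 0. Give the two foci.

(1, -10) and (19, -10)

Group: 56(x² - 20x) -25(y² + 20y) = -1700
Completing the square gives 56(x - 10)² -25(y + 10)² = -1700 + 5600 - 2500 = 1400.
Divide by 1400: (x - 10)²/25 - (y + 10)²/56 = 1
Hyperbola, center (10, -10), transverse axis horizontal; a² = 25, b² = 56.
c² = a² + b² = 25 + 56 = 81, so c = 9.
Foci lie on the horizontal axis through the center: (h ± c, k).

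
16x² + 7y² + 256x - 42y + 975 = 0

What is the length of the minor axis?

16(x² + 16x) + 7(y² - 6y) = -975
16(x + 8)² + 7(y - 3)² = -975 + 1024 + 63 = 112
Divide by 112: (x + 8)²/7 + (y - 3)²/16 = 1
Ellipse, center (-8, 3), major axis vertical; a² = 16, b² = 7.
b² = 7 so b = √7; the minor axis has length 2b = 2√7.

2√7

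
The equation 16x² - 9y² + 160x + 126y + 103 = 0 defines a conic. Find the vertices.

16(x² + 10x) -9(y² - 14y) = -103
16(x + 5)² -9(y - 7)² = -103 + 400 - 441 = -144
Divide through by -144 to get (y - 7)²/16 - (x + 5)²/9 = 1.
Hyperbola, center (-5, 7), transverse axis vertical; a² = 16, b² = 9.
a = 4. Vertices at (h, k ± a).

(-5, 3) and (-5, 11)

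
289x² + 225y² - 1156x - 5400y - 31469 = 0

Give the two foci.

Rearranging, 289(x² - 4x) + 225(y² - 24y) = 31469.
Complete the square: 289(x - 2)² + 225(y - 12)² = 31469 + 1156 + 32400 = 65025
Divide by 65025: (x - 2)²/225 + (y - 12)²/289 = 1
Ellipse, center (2, 12), major axis vertical; a² = 289, b² = 225.
c² = a² - b² = 289 - 225 = 64, so c = 8.
Foci lie on the vertical axis through the center: (h, k ± c).

(2, 4) and (2, 20)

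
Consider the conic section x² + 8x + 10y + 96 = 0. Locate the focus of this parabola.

Only x is squared. Complete the square in x: (x + 4)² = -10(y + 8).
Vertex (-4, -8); 4p = -10 so p = -5/2. Opens down.
Focus is p units from the vertex along the axis: (h, k + p).

(-4, -21/2)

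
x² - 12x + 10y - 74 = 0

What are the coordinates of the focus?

Only x is squared. Complete the square in x: (x - 6)² = -10(y - 11).
Vertex (6, 11); 4p = -10 so p = -5/2. Opens down.
Focus is p units from the vertex along the axis: (h, k + p).

(6, 17/2)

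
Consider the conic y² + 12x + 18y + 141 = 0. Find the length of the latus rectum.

Only y is squared. Complete the square in y: (y + 9)² = -12(x + 5).
Vertex (-5, -9); 4p = -12 so p = -3. Opens left.
Latus rectum length = |4p| = 12.

12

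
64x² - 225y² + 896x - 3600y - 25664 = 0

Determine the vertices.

(-22, -8) and (8, -8)

Group the x- and y-terms: 64(x² + 14x) -225(y² + 16y) = 25664
Complete the square: 64(x + 7)² -225(y + 8)² = 25664 + 3136 - 14400 = 14400
Divide by 14400: (x + 7)²/225 - (y + 8)²/64 = 1
Hyperbola, center (-7, -8), transverse axis horizontal; a² = 225, b² = 64.
a = 15. Vertices at (h ± a, k).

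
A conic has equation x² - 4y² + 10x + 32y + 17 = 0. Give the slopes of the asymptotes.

1/2 and -1/2

(x² + 10x) -4(y² - 8y) = -17
Completing the square gives (x + 5)² -4(y - 4)² = -17 + 25 - 64 = -56.
Dividing both sides by -56: (y - 4)²/14 - (x + 5)²/56 = 1
Hyperbola, center (-5, 4), transverse axis vertical; a² = 14, b² = 56.
For a vertical hyperbola the asymptotes have slope ±a/b.
Here that is ±√14/2√14 = ±1/2.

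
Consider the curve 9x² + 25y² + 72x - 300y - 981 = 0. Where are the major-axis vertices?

(-19, 6) and (11, 6)

Rearranging, 9(x² + 8x) + 25(y² - 12y) = 981.
9(x + 4)² + 25(y - 6)² = 981 + 144 + 900 = 2025
Divide through by 2025 to get (x + 4)²/225 + (y - 6)²/81 = 1.
Ellipse, center (-4, 6), major axis horizontal; a² = 225, b² = 81.
a = 15. Vertices at (h ± a, k).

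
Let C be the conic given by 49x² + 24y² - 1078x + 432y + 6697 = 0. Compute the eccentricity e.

Group the x- and y-terms: 49(x² - 22x) + 24(y² + 18y) = -6697
Complete the square: 49(x - 11)² + 24(y + 9)² = -6697 + 5929 + 1944 = 1176
Dividing both sides by 1176: (x - 11)²/24 + (y + 9)²/49 = 1
Ellipse, center (11, -9), major axis vertical; a² = 49, b² = 24.
c² = a² - b² = 25, so c = 5.
e = c/a = 5/7.

e = 5/7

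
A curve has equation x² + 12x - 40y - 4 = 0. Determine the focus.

(-6, 9)

Only x is squared. Complete the square in x: (x + 6)² = 40(y + 1).
Vertex (-6, -1); 4p = 40 so p = 10. Opens up.
Focus is p units from the vertex along the axis: (h, k + p).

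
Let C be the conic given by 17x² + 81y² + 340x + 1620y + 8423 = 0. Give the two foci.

(-18, -10) and (-2, -10)

Group: 17(x² + 20x) + 81(y² + 20y) = -8423
Complete the square: 17(x + 10)² + 81(y + 10)² = -8423 + 1700 + 8100 = 1377
Divide by 1377: (x + 10)²/81 + (y + 10)²/17 = 1
Ellipse, center (-10, -10), major axis horizontal; a² = 81, b² = 17.
c² = a² - b² = 81 - 17 = 64, so c = 8.
Foci lie on the horizontal axis through the center: (h ± c, k).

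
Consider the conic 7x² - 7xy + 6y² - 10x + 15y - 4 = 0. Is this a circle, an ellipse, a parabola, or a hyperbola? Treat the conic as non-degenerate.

ellipse

A = 7, B = -7, C = 6.
Discriminant B² − 4AC = (-7)² − 4·7·6 = -119.
B² − 4AC < 0 ⇒ ellipse.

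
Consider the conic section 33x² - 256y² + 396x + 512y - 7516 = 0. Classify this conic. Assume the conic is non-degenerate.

hyperbola

No xy term. Coefficients of x² and y² are A = 33, C = -256.
A and C have opposite signs ⇒ hyperbola.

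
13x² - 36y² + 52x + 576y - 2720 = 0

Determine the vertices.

Group: 13(x² + 4x) -36(y² - 16y) = 2720
Complete the square in x and y: 13(x + 2)² -36(y - 8)² = 2720 + 52 - 2304 = 468
Divide through by 468 to get (x + 2)²/36 - (y - 8)²/13 = 1.
Hyperbola, center (-2, 8), transverse axis horizontal; a² = 36, b² = 13.
a = 6. Vertices at (h ± a, k).

(-8, 8) and (4, 8)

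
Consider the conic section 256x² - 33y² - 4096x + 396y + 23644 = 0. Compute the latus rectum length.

33/8

Rearranging, 256(x² - 16x) -33(y² - 12y) = -23644.
256(x - 8)² -33(y - 6)² = -23644 + 16384 - 1188 = -8448
Dividing both sides by -8448: (y - 6)²/256 - (x - 8)²/33 = 1
Hyperbola, center (8, 6), transverse axis vertical; a² = 256, b² = 33.
Latus rectum length = 2b²/a = 2·33/16 = 33/8.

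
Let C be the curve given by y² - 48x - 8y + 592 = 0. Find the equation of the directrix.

x = 0

Only y is squared. Complete the square in y: (y - 4)² = 48(x - 12).
Vertex (12, 4); 4p = 48 so p = 12. Opens right.
Directrix is the vertical line x = h − p = 12 − (12) = 0.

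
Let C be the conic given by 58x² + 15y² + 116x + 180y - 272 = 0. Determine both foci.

58(x² + 2x) + 15(y² + 12y) = 272
Complete the square in x and y: 58(x + 1)² + 15(y + 6)² = 272 + 58 + 540 = 870
Dividing both sides by 870: (x + 1)²/15 + (y + 6)²/58 = 1
Ellipse, center (-1, -6), major axis vertical; a² = 58, b² = 15.
c² = a² - b² = 58 - 15 = 43, so c = √43.
Foci lie on the vertical axis through the center: (h, k ± c).

(-1, -6 - √43) and (-1, -6 + √43)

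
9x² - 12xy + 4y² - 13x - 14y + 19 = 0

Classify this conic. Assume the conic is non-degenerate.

A = 9, B = -12, C = 4.
Discriminant B² − 4AC = (-12)² − 4·9·4 = 0.
B² − 4AC = 0 ⇒ parabola.

parabola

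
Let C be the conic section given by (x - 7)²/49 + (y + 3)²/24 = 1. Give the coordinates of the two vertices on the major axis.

Center (7, -3). The larger denominator 49 sits under the x-term, so the major axis is horizontal; a² = 49, b² = 24.
a = 7. Vertices at (h ± a, k).

(0, -3) and (14, -3)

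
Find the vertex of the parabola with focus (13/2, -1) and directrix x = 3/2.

The vertex is the midpoint between the focus and the directrix along the axis of symmetry.
Axis is horizontal (directrix is vertical). Vertex x-coordinate = (13/2 + 3/2)/2 = 4; y-coordinate = -1.

(4, -1)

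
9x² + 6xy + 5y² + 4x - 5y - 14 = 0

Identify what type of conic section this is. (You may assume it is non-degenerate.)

A = 9, B = 6, C = 5.
Discriminant B² − 4AC = 6² − 4·9·5 = -144.
B² − 4AC < 0 ⇒ ellipse.

ellipse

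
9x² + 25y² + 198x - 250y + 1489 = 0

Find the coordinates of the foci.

Group the x- and y-terms: 9(x² + 22x) + 25(y² - 10y) = -1489
9(x + 11)² + 25(y - 5)² = -1489 + 1089 + 625 = 225
Divide by 225: (x + 11)²/25 + (y - 5)²/9 = 1
Ellipse, center (-11, 5), major axis horizontal; a² = 25, b² = 9.
c² = a² - b² = 25 - 9 = 16, so c = 4.
Foci lie on the horizontal axis through the center: (h ± c, k).

(-15, 5) and (-7, 5)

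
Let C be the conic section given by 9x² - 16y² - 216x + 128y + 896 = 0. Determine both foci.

Group: 9(x² - 24x) -16(y² - 8y) = -896
9(x - 12)² -16(y - 4)² = -896 + 1296 - 256 = 144
Divide through by 144 to get (x - 12)²/16 - (y - 4)²/9 = 1.
Hyperbola, center (12, 4), transverse axis horizontal; a² = 16, b² = 9.
c² = a² + b² = 16 + 9 = 25, so c = 5.
Foci lie on the horizontal axis through the center: (h ± c, k).

(7, 4) and (17, 4)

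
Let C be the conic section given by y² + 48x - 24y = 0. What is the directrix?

x = 15

Only y is squared. Complete the square in y: (y - 12)² = -48(x - 3).
Vertex (3, 12); 4p = -48 so p = -12. Opens left.
Directrix is the vertical line x = h − p = 3 − (-12) = 15.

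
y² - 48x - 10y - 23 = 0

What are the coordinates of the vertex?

(-1, 5)

Only y is squared. Complete the square in y: (y - 5)² = 48(x + 1).
Vertex (-1, 5); 4p = 48 so p = 12. Opens right.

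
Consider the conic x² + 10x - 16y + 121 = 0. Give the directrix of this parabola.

y = 2

Only x is squared. Complete the square in x: (x + 5)² = 16(y - 6).
Vertex (-5, 6); 4p = 16 so p = 4. Opens up.
Directrix is the horizontal line y = k − p = 6 − (4) = 2.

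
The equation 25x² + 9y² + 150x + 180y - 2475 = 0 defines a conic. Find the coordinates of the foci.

(-3, -26) and (-3, 6)

25(x² + 6x) + 9(y² + 20y) = 2475
Completing the square gives 25(x + 3)² + 9(y + 10)² = 2475 + 225 + 900 = 3600.
Dividing both sides by 3600: (x + 3)²/144 + (y + 10)²/400 = 1
Ellipse, center (-3, -10), major axis vertical; a² = 400, b² = 144.
c² = a² - b² = 400 - 144 = 256, so c = 16.
Foci lie on the vertical axis through the center: (h, k ± c).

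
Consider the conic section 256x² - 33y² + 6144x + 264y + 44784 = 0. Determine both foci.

(-12, -13) and (-12, 21)

Rearranging, 256(x² + 24x) -33(y² - 8y) = -44784.
256(x + 12)² -33(y - 4)² = -44784 + 36864 - 528 = -8448
Dividing both sides by -8448: (y - 4)²/256 - (x + 12)²/33 = 1
Hyperbola, center (-12, 4), transverse axis vertical; a² = 256, b² = 33.
c² = a² + b² = 256 + 33 = 289, so c = 17.
Foci lie on the vertical axis through the center: (h, k ± c).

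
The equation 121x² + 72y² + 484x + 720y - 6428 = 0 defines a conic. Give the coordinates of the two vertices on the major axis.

(-2, -16) and (-2, 6)

Group: 121(x² + 4x) + 72(y² + 10y) = 6428
Completing the square gives 121(x + 2)² + 72(y + 5)² = 6428 + 484 + 1800 = 8712.
Divide through by 8712 to get (x + 2)²/72 + (y + 5)²/121 = 1.
Ellipse, center (-2, -5), major axis vertical; a² = 121, b² = 72.
a = 11. Vertices at (h, k ± a).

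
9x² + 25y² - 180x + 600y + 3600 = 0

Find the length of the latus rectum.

36/5

Rearranging, 9(x² - 20x) + 25(y² + 24y) = -3600.
Complete the square in x and y: 9(x - 10)² + 25(y + 12)² = -3600 + 900 + 3600 = 900
Dividing both sides by 900: (x - 10)²/100 + (y + 12)²/36 = 1
Ellipse, center (10, -12), major axis horizontal; a² = 100, b² = 36.
Latus rectum length = 2b²/a = 2·36/10 = 36/5.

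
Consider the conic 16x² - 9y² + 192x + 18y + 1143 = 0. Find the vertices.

Group: 16(x² + 12x) -9(y² - 2y) = -1143
16(x + 6)² -9(y - 1)² = -1143 + 576 - 9 = -576
Divide by -576: (y - 1)²/64 - (x + 6)²/36 = 1
Hyperbola, center (-6, 1), transverse axis vertical; a² = 64, b² = 36.
a = 8. Vertices at (h, k ± a).

(-6, -7) and (-6, 9)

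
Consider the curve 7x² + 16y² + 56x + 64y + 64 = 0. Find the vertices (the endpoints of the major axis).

Rearranging, 7(x² + 8x) + 16(y² + 4y) = -64.
Completing the square gives 7(x + 4)² + 16(y + 2)² = -64 + 112 + 64 = 112.
Dividing both sides by 112: (x + 4)²/16 + (y + 2)²/7 = 1
Ellipse, center (-4, -2), major axis horizontal; a² = 16, b² = 7.
a = 4. Vertices at (h ± a, k).

(-8, -2) and (0, -2)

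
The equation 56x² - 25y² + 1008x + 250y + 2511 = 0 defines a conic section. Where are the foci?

Rearranging, 56(x² + 18x) -25(y² - 10y) = -2511.
Completing the square gives 56(x + 9)² -25(y - 5)² = -2511 + 4536 - 625 = 1400.
Divide by 1400: (x + 9)²/25 - (y - 5)²/56 = 1
Hyperbola, center (-9, 5), transverse axis horizontal; a² = 25, b² = 56.
c² = a² + b² = 25 + 56 = 81, so c = 9.
Foci lie on the horizontal axis through the center: (h ± c, k).

(-18, 5) and (0, 5)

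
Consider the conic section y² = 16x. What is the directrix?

Vertex (0, 0); 4p = 16 so p = 4. Opens right.
Directrix is the vertical line x = h − p = 0 − (4) = -4.

x = -4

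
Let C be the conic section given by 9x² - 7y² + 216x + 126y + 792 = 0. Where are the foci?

Group: 9(x² + 24x) -7(y² - 18y) = -792
9(x + 12)² -7(y - 9)² = -792 + 1296 - 567 = -63
Dividing both sides by -63: (y - 9)²/9 - (x + 12)²/7 = 1
Hyperbola, center (-12, 9), transverse axis vertical; a² = 9, b² = 7.
c² = a² + b² = 9 + 7 = 16, so c = 4.
Foci lie on the vertical axis through the center: (h, k ± c).

(-12, 5) and (-12, 13)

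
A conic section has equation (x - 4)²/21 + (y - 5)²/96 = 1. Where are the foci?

Center (4, 5). The larger denominator 96 sits under the y-term, so the major axis is vertical; a² = 96, b² = 21.
c² = a² - b² = 96 - 21 = 75, so c = 5√3.
Foci lie on the vertical axis through the center: (h, k ± c).

(4, 5 - 5√3) and (4, 5 + 5√3)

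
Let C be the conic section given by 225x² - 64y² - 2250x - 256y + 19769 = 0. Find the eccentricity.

225(x² - 10x) -64(y² + 4y) = -19769
Complete the square: 225(x - 5)² -64(y + 2)² = -19769 + 5625 - 256 = -14400
Divide through by -14400 to get (y + 2)²/225 - (x - 5)²/64 = 1.
Hyperbola, center (5, -2), transverse axis vertical; a² = 225, b² = 64.
c² = a² + b² = 289, so c = 17.
e = c/a = 17/15.

e = 17/15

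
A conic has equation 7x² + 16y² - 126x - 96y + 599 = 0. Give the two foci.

(6, 3) and (12, 3)

7(x² - 18x) + 16(y² - 6y) = -599
7(x - 9)² + 16(y - 3)² = -599 + 567 + 144 = 112
Divide by 112: (x - 9)²/16 + (y - 3)²/7 = 1
Ellipse, center (9, 3), major axis horizontal; a² = 16, b² = 7.
c² = a² - b² = 16 - 7 = 9, so c = 3.
Foci lie on the horizontal axis through the center: (h ± c, k).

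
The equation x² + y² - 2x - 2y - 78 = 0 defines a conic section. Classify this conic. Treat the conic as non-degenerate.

No xy term. Coefficients of x² and y² are A = 1, C = 1.
A = C (same sign) ⇒ circle.

circle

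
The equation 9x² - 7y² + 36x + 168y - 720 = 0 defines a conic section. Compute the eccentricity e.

Collect terms: 9(x² + 4x) -7(y² - 24y) = 720
Complete the square: 9(x + 2)² -7(y - 12)² = 720 + 36 - 1008 = -252
Divide by -252: (y - 12)²/36 - (x + 2)²/28 = 1
Hyperbola, center (-2, 12), transverse axis vertical; a² = 36, b² = 28.
c² = a² + b² = 64, so c = 8.
e = c/a = 8/6 = 4/3.

e = 4/3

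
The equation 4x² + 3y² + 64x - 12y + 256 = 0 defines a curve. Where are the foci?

4(x² + 16x) + 3(y² - 4y) = -256
Complete the square: 4(x + 8)² + 3(y - 2)² = -256 + 256 + 12 = 12
Divide through by 12 to get (x + 8)²/3 + (y - 2)²/4 = 1.
Ellipse, center (-8, 2), major axis vertical; a² = 4, b² = 3.
c² = a² - b² = 4 - 3 = 1, so c = 1.
Foci lie on the vertical axis through the center: (h, k ± c).

(-8, 1) and (-8, 3)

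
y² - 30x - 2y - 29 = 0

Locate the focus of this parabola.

(13/2, 1)

Only y is squared. Complete the square in y: (y - 1)² = 30(x + 1).
Vertex (-1, 1); 4p = 30 so p = 15/2. Opens right.
Focus is p units from the vertex along the axis: (h + p, k).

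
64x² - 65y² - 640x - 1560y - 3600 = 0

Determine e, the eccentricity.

Group: 64(x² - 10x) -65(y² + 24y) = 3600
64(x - 5)² -65(y + 12)² = 3600 + 1600 - 9360 = -4160
Dividing both sides by -4160: (y + 12)²/64 - (x - 5)²/65 = 1
Hyperbola, center (5, -12), transverse axis vertical; a² = 64, b² = 65.
c² = a² + b² = 129, so c = √129.
e = c/a = √129/8.

e = √129/8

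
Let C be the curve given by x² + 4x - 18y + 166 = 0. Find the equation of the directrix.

y = 9/2

Only x is squared. Complete the square in x: (x + 2)² = 18(y - 9).
Vertex (-2, 9); 4p = 18 so p = 9/2. Opens up.
Directrix is the horizontal line y = k − p = 9 − (9/2) = 9/2.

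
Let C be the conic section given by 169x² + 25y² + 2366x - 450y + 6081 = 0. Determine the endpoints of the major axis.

(-7, -4) and (-7, 22)

169(x² + 14x) + 25(y² - 18y) = -6081
Complete the square: 169(x + 7)² + 25(y - 9)² = -6081 + 8281 + 2025 = 4225
Dividing both sides by 4225: (x + 7)²/25 + (y - 9)²/169 = 1
Ellipse, center (-7, 9), major axis vertical; a² = 169, b² = 25.
a = 13. Vertices at (h, k ± a).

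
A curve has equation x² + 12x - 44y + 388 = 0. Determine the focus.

Only x is squared. Complete the square in x: (x + 6)² = 44(y - 8).
Vertex (-6, 8); 4p = 44 so p = 11. Opens up.
Focus is p units from the vertex along the axis: (h, k + p).

(-6, 19)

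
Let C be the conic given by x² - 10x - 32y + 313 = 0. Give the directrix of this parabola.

Only x is squared. Complete the square in x: (x - 5)² = 32(y - 9).
Vertex (5, 9); 4p = 32 so p = 8. Opens up.
Directrix is the horizontal line y = k − p = 9 − (8) = 1.

y = 1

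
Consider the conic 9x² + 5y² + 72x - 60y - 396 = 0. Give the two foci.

(-4, -2) and (-4, 14)

Rearranging, 9(x² + 8x) + 5(y² - 12y) = 396.
Completing the square gives 9(x + 4)² + 5(y - 6)² = 396 + 144 + 180 = 720.
Dividing both sides by 720: (x + 4)²/80 + (y - 6)²/144 = 1
Ellipse, center (-4, 6), major axis vertical; a² = 144, b² = 80.
c² = a² - b² = 144 - 80 = 64, so c = 8.
Foci lie on the vertical axis through the center: (h, k ± c).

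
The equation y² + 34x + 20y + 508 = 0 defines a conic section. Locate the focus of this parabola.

Only y is squared. Complete the square in y: (y + 10)² = -34(x + 12).
Vertex (-12, -10); 4p = -34 so p = -17/2. Opens left.
Focus is p units from the vertex along the axis: (h + p, k).

(-41/2, -10)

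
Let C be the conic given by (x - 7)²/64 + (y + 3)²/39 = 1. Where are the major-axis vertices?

Center (7, -3). The larger denominator 64 sits under the x-term, so the major axis is horizontal; a² = 64, b² = 39.
a = 8. Vertices at (h ± a, k).

(-1, -3) and (15, -3)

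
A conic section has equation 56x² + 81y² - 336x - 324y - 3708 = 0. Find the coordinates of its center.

(3, 2)

Group: 56(x² - 6x) + 81(y² - 4y) = 3708
56(x - 3)² + 81(y - 2)² = 3708 + 504 + 324 = 4536
Dividing both sides by 4536: (x - 3)²/81 + (y - 2)²/56 = 1
Ellipse with center (3, 2).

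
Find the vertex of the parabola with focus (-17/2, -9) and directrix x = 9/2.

The vertex is the midpoint between the focus and the directrix along the axis of symmetry.
Axis is horizontal (directrix is vertical). Vertex x-coordinate = (-17/2 + 9/2)/2 = -2; y-coordinate = -9.

(-2, -9)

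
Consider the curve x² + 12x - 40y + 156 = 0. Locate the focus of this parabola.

Only x is squared. Complete the square in x: (x + 6)² = 40(y - 3).
Vertex (-6, 3); 4p = 40 so p = 10. Opens up.
Focus is p units from the vertex along the axis: (h, k + p).

(-6, 13)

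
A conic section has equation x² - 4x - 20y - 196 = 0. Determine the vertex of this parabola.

(2, -10)

Only x is squared. Complete the square in x: (x - 2)² = 20(y + 10).
Vertex (2, -10); 4p = 20 so p = 5. Opens up.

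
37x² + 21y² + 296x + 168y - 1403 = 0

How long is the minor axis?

Rearranging, 37(x² + 8x) + 21(y² + 8y) = 1403.
37(x + 4)² + 21(y + 4)² = 1403 + 592 + 336 = 2331
Dividing both sides by 2331: (x + 4)²/63 + (y + 4)²/111 = 1
Ellipse, center (-4, -4), major axis vertical; a² = 111, b² = 63.
b² = 63 so b = 3√7; the minor axis has length 2b = 6√7.

6√7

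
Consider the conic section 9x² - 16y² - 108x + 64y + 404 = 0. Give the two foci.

Collect terms: 9(x² - 12x) -16(y² - 4y) = -404
Completing the square gives 9(x - 6)² -16(y - 2)² = -404 + 324 - 64 = -144.
Divide by -144: (y - 2)²/9 - (x - 6)²/16 = 1
Hyperbola, center (6, 2), transverse axis vertical; a² = 9, b² = 16.
c² = a² + b² = 9 + 16 = 25, so c = 5.
Foci lie on the vertical axis through the center: (h, k ± c).

(6, -3) and (6, 7)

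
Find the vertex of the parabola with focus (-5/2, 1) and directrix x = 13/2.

The vertex is the midpoint between the focus and the directrix along the axis of symmetry.
Axis is horizontal (directrix is vertical). Vertex x-coordinate = (-5/2 + 13/2)/2 = 2; y-coordinate = 1.

(2, 1)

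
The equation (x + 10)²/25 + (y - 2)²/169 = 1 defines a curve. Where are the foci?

(-10, -10) and (-10, 14)

Center (-10, 2). The larger denominator 169 sits under the y-term, so the major axis is vertical; a² = 169, b² = 25.
c² = a² - b² = 169 - 25 = 144, so c = 12.
Foci lie on the vertical axis through the center: (h, k ± c).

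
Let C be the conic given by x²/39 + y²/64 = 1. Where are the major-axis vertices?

(0, -8) and (0, 8)

Center (0, 0). The larger denominator 64 sits under the y-term, so the major axis is vertical; a² = 64, b² = 39.
a = 8. Vertices at (h, k ± a).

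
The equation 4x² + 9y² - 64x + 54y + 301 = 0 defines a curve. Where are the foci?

Rearranging, 4(x² - 16x) + 9(y² + 6y) = -301.
4(x - 8)² + 9(y + 3)² = -301 + 256 + 81 = 36
Divide by 36: (x - 8)²/9 + (y + 3)²/4 = 1
Ellipse, center (8, -3), major axis horizontal; a² = 9, b² = 4.
c² = a² - b² = 9 - 4 = 5, so c = √5.
Foci lie on the horizontal axis through the center: (h ± c, k).

(8 - √5, -3) and (8 + √5, -3)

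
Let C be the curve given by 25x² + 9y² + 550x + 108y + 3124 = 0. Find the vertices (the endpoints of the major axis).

(-11, -11) and (-11, -1)

Group: 25(x² + 22x) + 9(y² + 12y) = -3124
Complete the square: 25(x + 11)² + 9(y + 6)² = -3124 + 3025 + 324 = 225
Dividing both sides by 225: (x + 11)²/9 + (y + 6)²/25 = 1
Ellipse, center (-11, -6), major axis vertical; a² = 25, b² = 9.
a = 5. Vertices at (h, k ± a).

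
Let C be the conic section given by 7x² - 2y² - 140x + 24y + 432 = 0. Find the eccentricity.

e = 3√2/2

Group the x- and y-terms: 7(x² - 20x) -2(y² - 12y) = -432
7(x - 10)² -2(y - 6)² = -432 + 700 - 72 = 196
Dividing both sides by 196: (x - 10)²/28 - (y - 6)²/98 = 1
Hyperbola, center (10, 6), transverse axis horizontal; a² = 28, b² = 98.
c² = a² + b² = 126, so c = 3√14.
e = c/a = 3√14/2√7 = 3√2/2.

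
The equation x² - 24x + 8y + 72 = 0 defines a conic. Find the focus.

Only x is squared. Complete the square in x: (x - 12)² = -8(y - 9).
Vertex (12, 9); 4p = -8 so p = -2. Opens down.
Focus is p units from the vertex along the axis: (h, k + p).

(12, 7)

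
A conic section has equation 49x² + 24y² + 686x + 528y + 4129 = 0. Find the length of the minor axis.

4√6

Group: 49(x² + 14x) + 24(y² + 22y) = -4129
49(x + 7)² + 24(y + 11)² = -4129 + 2401 + 2904 = 1176
Dividing both sides by 1176: (x + 7)²/24 + (y + 11)²/49 = 1
Ellipse, center (-7, -11), major axis vertical; a² = 49, b² = 24.
b² = 24 so b = 2√6; the minor axis has length 2b = 4√6.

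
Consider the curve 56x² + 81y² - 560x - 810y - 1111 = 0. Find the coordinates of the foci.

(0, 5) and (10, 5)

Rearranging, 56(x² - 10x) + 81(y² - 10y) = 1111.
56(x - 5)² + 81(y - 5)² = 1111 + 1400 + 2025 = 4536
Divide through by 4536 to get (x - 5)²/81 + (y - 5)²/56 = 1.
Ellipse, center (5, 5), major axis horizontal; a² = 81, b² = 56.
c² = a² - b² = 81 - 56 = 25, so c = 5.
Foci lie on the horizontal axis through the center: (h ± c, k).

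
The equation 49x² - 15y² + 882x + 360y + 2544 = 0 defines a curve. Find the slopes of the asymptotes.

Group the x- and y-terms: 49(x² + 18x) -15(y² - 24y) = -2544
Completing the square gives 49(x + 9)² -15(y - 12)² = -2544 + 3969 - 2160 = -735.
Divide by -735: (y - 12)²/49 - (x + 9)²/15 = 1
Hyperbola, center (-9, 12), transverse axis vertical; a² = 49, b² = 15.
For a vertical hyperbola the asymptotes have slope ±a/b.
Here that is ±7/√15 = ±7√15/15.

7√15/15 and -7√15/15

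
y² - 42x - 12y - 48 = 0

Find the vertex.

(-2, 6)

Only y is squared. Complete the square in y: (y - 6)² = 42(x + 2).
Vertex (-2, 6); 4p = 42 so p = 21/2. Opens right.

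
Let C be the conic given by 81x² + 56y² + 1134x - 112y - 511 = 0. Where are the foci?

(-7, -4) and (-7, 6)

Group: 81(x² + 14x) + 56(y² - 2y) = 511
Complete the square: 81(x + 7)² + 56(y - 1)² = 511 + 3969 + 56 = 4536
Dividing both sides by 4536: (x + 7)²/56 + (y - 1)²/81 = 1
Ellipse, center (-7, 1), major axis vertical; a² = 81, b² = 56.
c² = a² - b² = 81 - 56 = 25, so c = 5.
Foci lie on the vertical axis through the center: (h, k ± c).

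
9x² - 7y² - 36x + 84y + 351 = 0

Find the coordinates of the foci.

(2, -6) and (2, 18)

Collect terms: 9(x² - 4x) -7(y² - 12y) = -351
Complete the square: 9(x - 2)² -7(y - 6)² = -351 + 36 - 252 = -567
Divide by -567: (y - 6)²/81 - (x - 2)²/63 = 1
Hyperbola, center (2, 6), transverse axis vertical; a² = 81, b² = 63.
c² = a² + b² = 81 + 63 = 144, so c = 12.
Foci lie on the vertical axis through the center: (h, k ± c).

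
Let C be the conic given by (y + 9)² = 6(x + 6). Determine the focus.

Vertex (-6, -9); 4p = 6 so p = 3/2. Opens right.
Focus is p units from the vertex along the axis: (h + p, k).

(-9/2, -9)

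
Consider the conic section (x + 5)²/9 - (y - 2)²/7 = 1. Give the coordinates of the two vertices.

(-8, 2) and (-2, 2)

Center (-5, 2). The positive term is the x-term, so the transverse axis is horizontal; a² = 9, b² = 7.
a = 3. Vertices at (h ± a, k).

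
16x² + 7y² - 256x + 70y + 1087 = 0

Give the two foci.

Group the x- and y-terms: 16(x² - 16x) + 7(y² + 10y) = -1087
Complete the square in x and y: 16(x - 8)² + 7(y + 5)² = -1087 + 1024 + 175 = 112
Dividing both sides by 112: (x - 8)²/7 + (y + 5)²/16 = 1
Ellipse, center (8, -5), major axis vertical; a² = 16, b² = 7.
c² = a² - b² = 16 - 7 = 9, so c = 3.
Foci lie on the vertical axis through the center: (h, k ± c).

(8, -8) and (8, -2)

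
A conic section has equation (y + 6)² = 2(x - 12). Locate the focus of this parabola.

(25/2, -6)

Vertex (12, -6); 4p = 2 so p = 1/2. Opens right.
Focus is p units from the vertex along the axis: (h + p, k).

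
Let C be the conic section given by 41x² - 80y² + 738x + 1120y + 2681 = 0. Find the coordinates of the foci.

(-9, -4) and (-9, 18)

Group: 41(x² + 18x) -80(y² - 14y) = -2681
Complete the square in x and y: 41(x + 9)² -80(y - 7)² = -2681 + 3321 - 3920 = -3280
Divide through by -3280 to get (y - 7)²/41 - (x + 9)²/80 = 1.
Hyperbola, center (-9, 7), transverse axis vertical; a² = 41, b² = 80.
c² = a² + b² = 41 + 80 = 121, so c = 11.
Foci lie on the vertical axis through the center: (h, k ± c).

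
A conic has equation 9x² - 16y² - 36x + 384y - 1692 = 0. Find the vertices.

Collect terms: 9(x² - 4x) -16(y² - 24y) = 1692
Completing the square gives 9(x - 2)² -16(y - 12)² = 1692 + 36 - 2304 = -576.
Divide by -576: (y - 12)²/36 - (x - 2)²/64 = 1
Hyperbola, center (2, 12), transverse axis vertical; a² = 36, b² = 64.
a = 6. Vertices at (h, k ± a).

(2, 6) and (2, 18)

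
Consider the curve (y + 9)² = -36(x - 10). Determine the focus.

Vertex (10, -9); 4p = -36 so p = -9. Opens left.
Focus is p units from the vertex along the axis: (h + p, k).

(1, -9)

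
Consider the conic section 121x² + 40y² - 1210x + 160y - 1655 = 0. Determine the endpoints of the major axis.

Rearranging, 121(x² - 10x) + 40(y² + 4y) = 1655.
Complete the square in x and y: 121(x - 5)² + 40(y + 2)² = 1655 + 3025 + 160 = 4840
Dividing both sides by 4840: (x - 5)²/40 + (y + 2)²/121 = 1
Ellipse, center (5, -2), major axis vertical; a² = 121, b² = 40.
a = 11. Vertices at (h, k ± a).

(5, -13) and (5, 9)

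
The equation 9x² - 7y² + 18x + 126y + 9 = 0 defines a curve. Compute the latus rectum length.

Rearranging, 9(x² + 2x) -7(y² - 18y) = -9.
Complete the square in x and y: 9(x + 1)² -7(y - 9)² = -9 + 9 - 567 = -567
Divide through by -567 to get (y - 9)²/81 - (x + 1)²/63 = 1.
Hyperbola, center (-1, 9), transverse axis vertical; a² = 81, b² = 63.
Latus rectum length = 2b²/a = 2·63/9 = 14.

14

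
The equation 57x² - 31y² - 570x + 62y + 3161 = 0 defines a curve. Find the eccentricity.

e = 2√1254/57

Rearranging, 57(x² - 10x) -31(y² - 2y) = -3161.
57(x - 5)² -31(y - 1)² = -3161 + 1425 - 31 = -1767
Dividing both sides by -1767: (y - 1)²/57 - (x - 5)²/31 = 1
Hyperbola, center (5, 1), transverse axis vertical; a² = 57, b² = 31.
c² = a² + b² = 88, so c = 2√22.
e = c/a = 2√22/√57 = 2√1254/57.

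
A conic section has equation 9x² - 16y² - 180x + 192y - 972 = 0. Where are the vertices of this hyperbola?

Collect terms: 9(x² - 20x) -16(y² - 12y) = 972
Complete the square: 9(x - 10)² -16(y - 6)² = 972 + 900 - 576 = 1296
Dividing both sides by 1296: (x - 10)²/144 - (y - 6)²/81 = 1
Hyperbola, center (10, 6), transverse axis horizontal; a² = 144, b² = 81.
a = 12. Vertices at (h ± a, k).

(-2, 6) and (22, 6)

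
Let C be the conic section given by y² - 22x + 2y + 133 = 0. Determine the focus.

(23/2, -1)

Only y is squared. Complete the square in y: (y + 1)² = 22(x - 6).
Vertex (6, -1); 4p = 22 so p = 11/2. Opens right.
Focus is p units from the vertex along the axis: (h + p, k).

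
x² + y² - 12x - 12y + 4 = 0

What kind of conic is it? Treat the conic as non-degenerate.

circle

No xy term. Coefficients of x² and y² are A = 1, C = 1.
A = C (same sign) ⇒ circle.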